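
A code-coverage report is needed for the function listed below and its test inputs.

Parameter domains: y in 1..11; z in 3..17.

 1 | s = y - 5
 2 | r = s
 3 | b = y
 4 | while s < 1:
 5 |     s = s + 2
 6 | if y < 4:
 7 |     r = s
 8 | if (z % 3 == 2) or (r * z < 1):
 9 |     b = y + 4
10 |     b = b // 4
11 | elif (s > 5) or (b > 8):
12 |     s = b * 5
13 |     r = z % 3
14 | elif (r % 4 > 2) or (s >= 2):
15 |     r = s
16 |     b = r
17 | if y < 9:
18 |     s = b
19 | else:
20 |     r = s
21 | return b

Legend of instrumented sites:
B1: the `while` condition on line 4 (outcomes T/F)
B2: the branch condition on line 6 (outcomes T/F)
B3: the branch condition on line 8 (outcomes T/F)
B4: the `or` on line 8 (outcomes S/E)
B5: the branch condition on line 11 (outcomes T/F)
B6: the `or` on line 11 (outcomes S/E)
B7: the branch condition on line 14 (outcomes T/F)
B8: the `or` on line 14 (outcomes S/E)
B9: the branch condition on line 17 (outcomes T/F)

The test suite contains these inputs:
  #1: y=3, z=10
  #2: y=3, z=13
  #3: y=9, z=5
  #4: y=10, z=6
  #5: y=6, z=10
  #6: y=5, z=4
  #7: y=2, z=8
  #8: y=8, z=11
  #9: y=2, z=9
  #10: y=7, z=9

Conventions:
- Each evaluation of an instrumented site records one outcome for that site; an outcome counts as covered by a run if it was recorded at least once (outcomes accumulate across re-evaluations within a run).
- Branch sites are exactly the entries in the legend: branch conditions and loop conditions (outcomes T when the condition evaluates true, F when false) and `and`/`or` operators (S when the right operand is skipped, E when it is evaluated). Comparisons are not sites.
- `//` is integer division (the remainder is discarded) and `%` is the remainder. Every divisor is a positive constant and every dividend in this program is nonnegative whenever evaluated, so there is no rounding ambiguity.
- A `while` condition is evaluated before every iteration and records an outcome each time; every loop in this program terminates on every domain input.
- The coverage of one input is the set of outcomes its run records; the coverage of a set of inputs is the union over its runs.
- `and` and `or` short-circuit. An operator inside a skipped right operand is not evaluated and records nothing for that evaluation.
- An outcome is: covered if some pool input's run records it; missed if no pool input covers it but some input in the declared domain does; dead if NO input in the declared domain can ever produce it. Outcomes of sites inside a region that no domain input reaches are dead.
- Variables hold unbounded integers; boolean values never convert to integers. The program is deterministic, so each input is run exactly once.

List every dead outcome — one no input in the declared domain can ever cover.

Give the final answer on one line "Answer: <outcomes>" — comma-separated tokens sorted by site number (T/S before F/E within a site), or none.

exhaustive pass over the 165-input domain:
  reachable outcomes have witnesses, e.g. B1=T (e.g. y=1, z=3), B1=F (e.g. y=1, z=3), B2=T (e.g. y=1, z=3), B2=F (e.g. y=4, z=3)

Answer: none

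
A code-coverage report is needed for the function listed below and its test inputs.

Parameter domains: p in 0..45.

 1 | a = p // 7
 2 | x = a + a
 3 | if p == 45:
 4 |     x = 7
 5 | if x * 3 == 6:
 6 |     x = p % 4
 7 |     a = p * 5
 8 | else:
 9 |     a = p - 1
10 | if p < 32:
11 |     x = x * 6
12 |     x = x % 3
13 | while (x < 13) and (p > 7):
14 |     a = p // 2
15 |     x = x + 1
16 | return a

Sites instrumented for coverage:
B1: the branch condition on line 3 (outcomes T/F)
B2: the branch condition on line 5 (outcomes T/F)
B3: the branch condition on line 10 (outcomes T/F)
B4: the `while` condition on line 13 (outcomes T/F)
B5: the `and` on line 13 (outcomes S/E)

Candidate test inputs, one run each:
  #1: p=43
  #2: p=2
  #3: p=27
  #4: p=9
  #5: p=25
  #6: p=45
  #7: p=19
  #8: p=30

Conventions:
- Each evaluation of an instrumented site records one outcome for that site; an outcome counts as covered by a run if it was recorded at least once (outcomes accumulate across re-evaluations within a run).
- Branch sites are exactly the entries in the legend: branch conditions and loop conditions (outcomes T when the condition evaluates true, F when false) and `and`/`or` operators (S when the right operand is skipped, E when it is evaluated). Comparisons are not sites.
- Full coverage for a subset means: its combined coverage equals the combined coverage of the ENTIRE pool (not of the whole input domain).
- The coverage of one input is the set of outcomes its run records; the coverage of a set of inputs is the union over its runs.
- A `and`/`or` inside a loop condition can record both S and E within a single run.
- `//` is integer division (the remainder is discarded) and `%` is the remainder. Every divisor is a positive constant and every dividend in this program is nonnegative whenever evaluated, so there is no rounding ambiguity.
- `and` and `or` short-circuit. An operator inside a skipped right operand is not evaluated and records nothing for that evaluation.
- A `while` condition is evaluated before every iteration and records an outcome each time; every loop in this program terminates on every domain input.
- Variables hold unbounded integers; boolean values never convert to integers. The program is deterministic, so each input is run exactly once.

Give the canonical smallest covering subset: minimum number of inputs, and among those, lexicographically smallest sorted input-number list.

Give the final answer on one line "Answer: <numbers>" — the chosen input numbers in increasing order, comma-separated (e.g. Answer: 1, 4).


input #1, p=43: events B1->F, B2->F, B3->F, B5->E, B4->T, B5->S, B4->F; outcomes B1=F, B2=F, B3=F, B4=T, B4=F, B5=S, B5=E
input #2, p=2: events B1->F, B2->F, B3->T, B5->E, B4->F; outcomes B1=F, B2=F, B3=T, B4=F, B5=E
input #3, p=27: events B1->F, B2->F, B3->T, B5->E, B4->T, B5->E, B4->T, B5->E, B4->T, B5->E, B4->T, B5->E, B4->T, B5->E, ...; outcomes B1=F, B2=F, B3=T, B4=T, B4=F, B5=S, B5=E
input #4, p=9: events B1->F, B2->T, B3->T, B5->E, B4->T, B5->E, B4->T, B5->E, B4->T, B5->E, B4->T, B5->E, B4->T, B5->E, ...; outcomes B1=F, B2=T, B3=T, B4=T, B4=F, B5=S, B5=E
input #5, p=25: events B1->F, B2->F, B3->T, B5->E, B4->T, B5->E, B4->T, B5->E, B4->T, B5->E, B4->T, B5->E, B4->T, B5->E, ...; outcomes B1=F, B2=F, B3=T, B4=T, B4=F, B5=S, B5=E
input #6, p=45: events B1->T, B2->F, B3->F, B5->E, B4->T, B5->E, B4->T, B5->E, B4->T, B5->E, B4->T, B5->E, B4->T, B5->E, ...; outcomes B1=T, B2=F, B3=F, B4=T, B4=F, B5=S, B5=E
input #7, p=19: events B1->F, B2->F, B3->T, B5->E, B4->T, B5->E, B4->T, B5->E, B4->T, B5->E, B4->T, B5->E, B4->T, B5->E, ...; outcomes B1=F, B2=F, B3=T, B4=T, B4=F, B5=S, B5=E
input #8, p=30: events B1->F, B2->F, B3->T, B5->E, B4->T, B5->E, B4->T, B5->E, B4->T, B5->E, B4->T, B5->E, B4->T, B5->E, ...; outcomes B1=F, B2=F, B3=T, B4=T, B4=F, B5=S, B5=E
together the pool reaches 10 outcomes: B1=T, B1=F, B2=T, B2=F, B3=T, B3=F, B4=T, B4=F, B5=S, B5=E
no size-1 subset reaches all 10 outcomes (best union: 7/10)
the canonical winner is {4, 6}: size 2, full 10-outcome coverage, earliest index list among size-2 covers
Answer: 4, 6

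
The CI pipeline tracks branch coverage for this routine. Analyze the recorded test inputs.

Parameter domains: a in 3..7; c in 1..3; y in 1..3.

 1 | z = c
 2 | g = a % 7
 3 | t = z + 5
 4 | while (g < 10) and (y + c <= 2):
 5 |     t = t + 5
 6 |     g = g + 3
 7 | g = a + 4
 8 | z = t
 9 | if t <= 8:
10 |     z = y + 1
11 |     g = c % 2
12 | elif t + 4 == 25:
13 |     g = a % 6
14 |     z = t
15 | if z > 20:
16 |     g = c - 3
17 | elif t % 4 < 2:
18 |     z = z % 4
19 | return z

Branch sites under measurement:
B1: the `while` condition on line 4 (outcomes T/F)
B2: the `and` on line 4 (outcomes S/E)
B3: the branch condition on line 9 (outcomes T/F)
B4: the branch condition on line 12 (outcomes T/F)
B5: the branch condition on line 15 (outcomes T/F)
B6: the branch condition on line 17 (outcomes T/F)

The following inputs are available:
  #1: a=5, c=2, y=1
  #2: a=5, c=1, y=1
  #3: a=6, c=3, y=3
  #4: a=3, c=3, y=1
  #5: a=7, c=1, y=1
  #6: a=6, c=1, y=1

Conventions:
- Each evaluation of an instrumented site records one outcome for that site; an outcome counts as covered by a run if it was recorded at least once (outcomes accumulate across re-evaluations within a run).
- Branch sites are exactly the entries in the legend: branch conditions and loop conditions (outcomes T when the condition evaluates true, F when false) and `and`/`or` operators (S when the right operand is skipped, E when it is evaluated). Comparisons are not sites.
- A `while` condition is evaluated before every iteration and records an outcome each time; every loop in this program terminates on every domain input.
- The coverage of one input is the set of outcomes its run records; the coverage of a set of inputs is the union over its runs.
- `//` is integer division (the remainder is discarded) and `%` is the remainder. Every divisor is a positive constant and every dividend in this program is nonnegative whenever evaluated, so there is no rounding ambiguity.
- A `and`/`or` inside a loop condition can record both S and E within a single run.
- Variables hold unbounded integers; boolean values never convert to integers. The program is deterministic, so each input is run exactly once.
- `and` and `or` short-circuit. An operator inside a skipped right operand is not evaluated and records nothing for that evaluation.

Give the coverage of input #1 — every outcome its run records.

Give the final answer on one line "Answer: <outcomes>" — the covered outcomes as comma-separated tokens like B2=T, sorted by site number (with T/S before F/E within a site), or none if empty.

Running input #1 (a=5, c=2, y=1), event by event:
  B2->E, B1->F, B3->T, B5->F, B6->F
as a set, this run covers: B1=F, B2=E, B3=T, B5=F, B6=F

Answer: B1=F, B2=E, B3=T, B5=F, B6=F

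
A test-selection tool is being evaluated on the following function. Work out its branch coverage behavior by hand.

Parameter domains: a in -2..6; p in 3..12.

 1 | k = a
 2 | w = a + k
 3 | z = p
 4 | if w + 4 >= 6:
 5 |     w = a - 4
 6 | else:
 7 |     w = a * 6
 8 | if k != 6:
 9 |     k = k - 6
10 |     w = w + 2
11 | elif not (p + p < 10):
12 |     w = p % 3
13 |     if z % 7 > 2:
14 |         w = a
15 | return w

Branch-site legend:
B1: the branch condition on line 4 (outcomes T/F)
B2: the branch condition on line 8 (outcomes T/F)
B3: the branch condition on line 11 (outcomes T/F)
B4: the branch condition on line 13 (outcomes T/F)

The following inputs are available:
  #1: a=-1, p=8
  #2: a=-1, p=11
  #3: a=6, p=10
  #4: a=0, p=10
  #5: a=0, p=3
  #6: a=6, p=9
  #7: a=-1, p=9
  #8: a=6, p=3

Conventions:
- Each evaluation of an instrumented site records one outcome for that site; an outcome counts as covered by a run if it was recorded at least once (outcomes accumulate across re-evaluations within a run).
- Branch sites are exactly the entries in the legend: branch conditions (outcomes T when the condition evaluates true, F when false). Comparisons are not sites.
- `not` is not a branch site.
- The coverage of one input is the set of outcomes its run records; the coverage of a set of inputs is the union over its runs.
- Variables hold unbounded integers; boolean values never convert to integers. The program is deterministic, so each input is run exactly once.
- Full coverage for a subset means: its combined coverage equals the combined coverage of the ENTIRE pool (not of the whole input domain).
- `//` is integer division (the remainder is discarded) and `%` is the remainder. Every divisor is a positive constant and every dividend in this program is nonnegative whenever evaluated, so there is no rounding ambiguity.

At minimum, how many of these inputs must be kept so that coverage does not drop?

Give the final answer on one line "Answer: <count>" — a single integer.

input #1, a=-1, p=8: events B1->F, B2->T; outcomes B1=F, B2=T
input #2, a=-1, p=11: events B1->F, B2->T; outcomes B1=F, B2=T
input #3, a=6, p=10: events B1->T, B2->F, B3->T, B4->T; outcomes B1=T, B2=F, B3=T, B4=T
input #4, a=0, p=10: events B1->F, B2->T; outcomes B1=F, B2=T
input #5, a=0, p=3: events B1->F, B2->T; outcomes B1=F, B2=T
input #6, a=6, p=9: events B1->T, B2->F, B3->T, B4->F; outcomes B1=T, B2=F, B3=T, B4=F
input #7, a=-1, p=9: events B1->F, B2->T; outcomes B1=F, B2=T
input #8, a=6, p=3: events B1->T, B2->F, B3->F; outcomes B1=T, B2=F, B3=F
union over all inputs: B1=T, B1=F, B2=T, B2=F, B3=T, B3=F, B4=T, B4=F (8 outcomes)
size 1 is not enough: best union over all size-1 subsets is 4/8
size 2 is not enough: best union over all size-2 subsets is 6/8
size 3 is not enough: best union over all size-3 subsets is 7/8
inputs {1, 3, 6, 8} (size 4) cover everything; no size-4 subset with a lexicographically smaller index list covers all 8

Answer: 4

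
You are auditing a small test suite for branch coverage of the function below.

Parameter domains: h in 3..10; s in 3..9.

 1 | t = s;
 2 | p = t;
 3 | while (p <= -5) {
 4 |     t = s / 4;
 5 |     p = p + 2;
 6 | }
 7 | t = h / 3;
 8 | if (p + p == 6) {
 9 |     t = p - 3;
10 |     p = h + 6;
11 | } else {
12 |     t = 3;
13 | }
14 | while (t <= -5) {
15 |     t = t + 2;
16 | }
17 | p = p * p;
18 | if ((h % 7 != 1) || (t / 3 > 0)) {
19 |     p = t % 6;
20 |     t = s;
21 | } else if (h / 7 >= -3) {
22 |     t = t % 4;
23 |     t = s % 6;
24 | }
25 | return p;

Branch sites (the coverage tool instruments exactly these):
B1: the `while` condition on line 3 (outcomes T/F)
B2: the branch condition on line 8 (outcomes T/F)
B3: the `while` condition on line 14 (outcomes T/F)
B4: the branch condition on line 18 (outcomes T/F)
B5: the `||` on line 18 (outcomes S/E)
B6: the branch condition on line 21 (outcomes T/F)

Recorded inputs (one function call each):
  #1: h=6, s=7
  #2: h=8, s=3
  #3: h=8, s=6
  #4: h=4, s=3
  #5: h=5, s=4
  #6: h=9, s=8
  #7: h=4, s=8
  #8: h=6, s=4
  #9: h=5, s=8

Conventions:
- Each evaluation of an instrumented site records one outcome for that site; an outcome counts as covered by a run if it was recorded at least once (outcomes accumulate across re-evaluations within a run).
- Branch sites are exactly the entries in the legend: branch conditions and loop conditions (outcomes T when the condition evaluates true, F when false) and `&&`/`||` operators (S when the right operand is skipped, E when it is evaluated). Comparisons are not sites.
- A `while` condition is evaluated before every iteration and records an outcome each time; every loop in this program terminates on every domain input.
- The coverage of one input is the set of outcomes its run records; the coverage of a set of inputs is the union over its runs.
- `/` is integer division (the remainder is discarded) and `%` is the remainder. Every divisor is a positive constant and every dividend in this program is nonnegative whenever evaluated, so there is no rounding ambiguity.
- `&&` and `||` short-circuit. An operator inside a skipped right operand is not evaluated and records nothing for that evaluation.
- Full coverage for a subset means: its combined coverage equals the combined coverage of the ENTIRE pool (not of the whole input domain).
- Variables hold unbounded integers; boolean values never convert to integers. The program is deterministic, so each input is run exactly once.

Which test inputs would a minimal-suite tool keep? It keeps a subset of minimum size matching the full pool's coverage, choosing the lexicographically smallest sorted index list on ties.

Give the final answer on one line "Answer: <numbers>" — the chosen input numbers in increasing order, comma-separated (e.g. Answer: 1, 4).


input #1, h=6, s=7: events B1->F, B2->F, B3->F, B5->S, B4->T; outcomes B1=F, B2=F, B3=F, B4=T, B5=S
input #2, h=8, s=3: events B1->F, B2->T, B3->F, B5->E, B4->F, B6->T; outcomes B1=F, B2=T, B3=F, B4=F, B5=E, B6=T
input #3, h=8, s=6: events B1->F, B2->F, B3->F, B5->E, B4->T; outcomes B1=F, B2=F, B3=F, B4=T, B5=E
input #4, h=4, s=3: events B1->F, B2->T, B3->F, B5->S, B4->T; outcomes B1=F, B2=T, B3=F, B4=T, B5=S
input #5, h=5, s=4: events B1->F, B2->F, B3->F, B5->S, B4->T; outcomes B1=F, B2=F, B3=F, B4=T, B5=S
input #6, h=9, s=8: events B1->F, B2->F, B3->F, B5->S, B4->T; outcomes B1=F, B2=F, B3=F, B4=T, B5=S
input #7, h=4, s=8: events B1->F, B2->F, B3->F, B5->S, B4->T; outcomes B1=F, B2=F, B3=F, B4=T, B5=S
input #8, h=6, s=4: events B1->F, B2->F, B3->F, B5->S, B4->T; outcomes B1=F, B2=F, B3=F, B4=T, B5=S
input #9, h=5, s=8: events B1->F, B2->F, B3->F, B5->S, B4->T; outcomes B1=F, B2=F, B3=F, B4=T, B5=S
the full pool covers 9 outcomes: B1=F, B2=T, B2=F, B3=F, B4=T, B4=F, B5=S, B5=E, B6=T
no size-1 subset reaches all 9 outcomes (best union: 6/9)
at size 2, {1, 2} reaches all 9 outcomes; every lexicographically earlier size-2 subset fails
Answer: 1, 2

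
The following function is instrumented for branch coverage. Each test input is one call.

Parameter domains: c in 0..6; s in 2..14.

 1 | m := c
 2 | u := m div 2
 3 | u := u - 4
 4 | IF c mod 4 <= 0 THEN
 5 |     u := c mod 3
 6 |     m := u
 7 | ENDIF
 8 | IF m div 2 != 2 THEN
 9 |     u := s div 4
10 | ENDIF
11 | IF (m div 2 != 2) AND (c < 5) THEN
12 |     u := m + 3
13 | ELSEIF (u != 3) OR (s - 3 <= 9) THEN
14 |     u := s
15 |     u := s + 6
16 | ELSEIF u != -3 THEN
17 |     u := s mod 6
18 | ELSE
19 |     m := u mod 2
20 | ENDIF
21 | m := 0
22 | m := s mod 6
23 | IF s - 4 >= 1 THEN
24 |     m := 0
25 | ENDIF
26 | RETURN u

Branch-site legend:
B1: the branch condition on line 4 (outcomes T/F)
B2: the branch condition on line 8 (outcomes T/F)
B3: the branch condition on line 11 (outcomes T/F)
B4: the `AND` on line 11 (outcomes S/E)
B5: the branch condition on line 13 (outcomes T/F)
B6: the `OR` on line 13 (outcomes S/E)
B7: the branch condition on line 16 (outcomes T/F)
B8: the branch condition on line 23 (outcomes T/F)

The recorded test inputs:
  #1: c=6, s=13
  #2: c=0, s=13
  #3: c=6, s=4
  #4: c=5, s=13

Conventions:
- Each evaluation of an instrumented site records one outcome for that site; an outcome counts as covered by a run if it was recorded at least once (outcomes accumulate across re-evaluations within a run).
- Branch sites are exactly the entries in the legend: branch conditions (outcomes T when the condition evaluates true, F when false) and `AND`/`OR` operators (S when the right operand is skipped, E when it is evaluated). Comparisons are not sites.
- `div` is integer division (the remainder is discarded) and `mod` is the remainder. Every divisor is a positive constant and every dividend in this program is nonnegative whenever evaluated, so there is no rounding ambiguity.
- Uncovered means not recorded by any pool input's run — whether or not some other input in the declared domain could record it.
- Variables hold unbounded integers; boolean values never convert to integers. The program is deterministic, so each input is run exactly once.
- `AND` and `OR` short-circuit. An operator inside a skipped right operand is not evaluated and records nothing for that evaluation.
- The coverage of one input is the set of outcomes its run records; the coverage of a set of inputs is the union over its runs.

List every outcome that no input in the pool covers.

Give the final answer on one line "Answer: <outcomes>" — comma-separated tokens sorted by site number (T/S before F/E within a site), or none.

input #1 (c=6, s=13): events B1->F, B2->T, B4->E, B3->F, B6->E, B5->F, B7->T, B8->T; covers B1=F, B2=T, B3=F, B4=E, B5=F, B6=E, B7=T, B8=T
input #2 (c=0, s=13): events B1->T, B2->T, B4->E, B3->T, B8->T; covers B1=T, B2=T, B3=T, B4=E, B8=T
input #3 (c=6, s=4): events B1->F, B2->T, B4->E, B3->F, B6->S, B5->T, B8->F; covers B1=F, B2=T, B3=F, B4=E, B5=T, B6=S, B8=F
input #4 (c=5, s=13): events B1->F, B2->F, B4->S, B3->F, B6->S, B5->T, B8->T; covers B1=F, B2=F, B3=F, B4=S, B5=T, B6=S, B8=T
union over the pool: B1=T, B1=F, B2=T, B2=F, B3=T, B3=F, B4=S, B4=E, B5=T, B5=F, B6=S, B6=E, B7=T, B8=T, B8=F
uncovered (1 of 16): B7=F

Answer: B7=F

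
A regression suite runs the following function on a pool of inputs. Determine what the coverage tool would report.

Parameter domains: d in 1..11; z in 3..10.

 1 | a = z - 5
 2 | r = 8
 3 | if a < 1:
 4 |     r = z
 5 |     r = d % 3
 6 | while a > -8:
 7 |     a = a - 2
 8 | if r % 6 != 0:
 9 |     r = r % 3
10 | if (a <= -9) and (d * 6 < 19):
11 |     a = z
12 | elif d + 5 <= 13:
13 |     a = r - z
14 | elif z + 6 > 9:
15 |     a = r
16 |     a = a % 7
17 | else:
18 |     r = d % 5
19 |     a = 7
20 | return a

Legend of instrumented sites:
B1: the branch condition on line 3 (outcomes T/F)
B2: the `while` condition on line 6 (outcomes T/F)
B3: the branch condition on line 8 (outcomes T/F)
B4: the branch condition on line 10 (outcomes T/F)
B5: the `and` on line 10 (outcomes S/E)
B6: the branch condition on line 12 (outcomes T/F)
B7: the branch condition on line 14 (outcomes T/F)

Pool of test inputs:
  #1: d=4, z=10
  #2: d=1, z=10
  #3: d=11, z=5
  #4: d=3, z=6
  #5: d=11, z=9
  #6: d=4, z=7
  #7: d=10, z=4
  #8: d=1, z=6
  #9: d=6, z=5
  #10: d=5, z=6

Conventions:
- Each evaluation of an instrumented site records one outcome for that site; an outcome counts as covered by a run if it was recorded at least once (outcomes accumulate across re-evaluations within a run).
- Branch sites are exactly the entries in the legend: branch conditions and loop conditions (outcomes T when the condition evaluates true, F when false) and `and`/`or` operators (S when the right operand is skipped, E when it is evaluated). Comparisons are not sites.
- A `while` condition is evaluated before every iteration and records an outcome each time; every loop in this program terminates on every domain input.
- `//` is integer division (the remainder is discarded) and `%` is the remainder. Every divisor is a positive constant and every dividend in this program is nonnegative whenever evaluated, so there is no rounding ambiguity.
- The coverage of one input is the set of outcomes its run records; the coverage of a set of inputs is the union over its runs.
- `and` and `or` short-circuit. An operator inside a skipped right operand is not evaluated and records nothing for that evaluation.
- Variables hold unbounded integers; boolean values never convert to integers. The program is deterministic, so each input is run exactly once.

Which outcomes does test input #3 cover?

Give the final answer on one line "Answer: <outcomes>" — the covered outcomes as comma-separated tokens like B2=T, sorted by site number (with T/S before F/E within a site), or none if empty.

Running input #3 (d=11, z=5), event by event:
  B1->T, B2->T, B2->T, B2->T, B2->T, B2->F, B3->T, B5->S, B4->F, B6->F
  B7->T
collecting distinct outcomes: B1=T, B2=T, B2=F, B3=T, B4=F, B5=S, B6=F, B7=T

Answer: B1=T, B2=T, B2=F, B3=T, B4=F, B5=S, B6=F, B7=T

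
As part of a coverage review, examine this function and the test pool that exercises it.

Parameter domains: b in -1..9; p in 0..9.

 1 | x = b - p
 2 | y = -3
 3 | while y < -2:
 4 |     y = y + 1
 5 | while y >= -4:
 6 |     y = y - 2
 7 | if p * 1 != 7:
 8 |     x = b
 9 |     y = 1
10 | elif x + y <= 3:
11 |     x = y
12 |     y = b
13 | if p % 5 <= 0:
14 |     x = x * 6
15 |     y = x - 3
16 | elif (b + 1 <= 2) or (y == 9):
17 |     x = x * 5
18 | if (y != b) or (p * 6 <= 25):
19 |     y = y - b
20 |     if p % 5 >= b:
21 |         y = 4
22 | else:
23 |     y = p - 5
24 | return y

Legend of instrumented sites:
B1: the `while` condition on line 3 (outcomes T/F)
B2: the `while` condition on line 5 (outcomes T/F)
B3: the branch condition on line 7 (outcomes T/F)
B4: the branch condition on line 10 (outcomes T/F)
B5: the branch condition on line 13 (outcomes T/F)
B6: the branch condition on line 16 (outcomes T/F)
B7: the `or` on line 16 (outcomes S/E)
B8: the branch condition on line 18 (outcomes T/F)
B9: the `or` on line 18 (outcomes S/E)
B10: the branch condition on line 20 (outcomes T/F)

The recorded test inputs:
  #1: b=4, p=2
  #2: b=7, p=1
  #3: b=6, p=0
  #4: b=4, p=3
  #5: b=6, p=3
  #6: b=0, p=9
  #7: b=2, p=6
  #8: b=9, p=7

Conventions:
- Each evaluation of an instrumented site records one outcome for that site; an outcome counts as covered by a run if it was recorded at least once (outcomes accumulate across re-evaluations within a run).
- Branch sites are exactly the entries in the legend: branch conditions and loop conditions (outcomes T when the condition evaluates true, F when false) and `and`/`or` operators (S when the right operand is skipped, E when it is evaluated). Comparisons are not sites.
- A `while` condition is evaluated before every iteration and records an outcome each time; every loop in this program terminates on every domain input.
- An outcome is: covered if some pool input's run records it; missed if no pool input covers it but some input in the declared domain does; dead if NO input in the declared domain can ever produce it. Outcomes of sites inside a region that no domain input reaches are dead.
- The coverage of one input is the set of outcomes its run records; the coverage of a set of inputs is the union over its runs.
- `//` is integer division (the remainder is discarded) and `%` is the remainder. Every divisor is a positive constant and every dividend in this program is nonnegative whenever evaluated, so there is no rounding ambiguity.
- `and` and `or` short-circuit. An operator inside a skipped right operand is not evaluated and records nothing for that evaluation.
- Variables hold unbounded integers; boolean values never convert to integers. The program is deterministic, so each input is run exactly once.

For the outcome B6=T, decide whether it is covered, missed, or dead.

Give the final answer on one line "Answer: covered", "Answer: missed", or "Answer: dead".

B6=T is recorded by pool input(s) 6, 8 -> covered

Answer: covered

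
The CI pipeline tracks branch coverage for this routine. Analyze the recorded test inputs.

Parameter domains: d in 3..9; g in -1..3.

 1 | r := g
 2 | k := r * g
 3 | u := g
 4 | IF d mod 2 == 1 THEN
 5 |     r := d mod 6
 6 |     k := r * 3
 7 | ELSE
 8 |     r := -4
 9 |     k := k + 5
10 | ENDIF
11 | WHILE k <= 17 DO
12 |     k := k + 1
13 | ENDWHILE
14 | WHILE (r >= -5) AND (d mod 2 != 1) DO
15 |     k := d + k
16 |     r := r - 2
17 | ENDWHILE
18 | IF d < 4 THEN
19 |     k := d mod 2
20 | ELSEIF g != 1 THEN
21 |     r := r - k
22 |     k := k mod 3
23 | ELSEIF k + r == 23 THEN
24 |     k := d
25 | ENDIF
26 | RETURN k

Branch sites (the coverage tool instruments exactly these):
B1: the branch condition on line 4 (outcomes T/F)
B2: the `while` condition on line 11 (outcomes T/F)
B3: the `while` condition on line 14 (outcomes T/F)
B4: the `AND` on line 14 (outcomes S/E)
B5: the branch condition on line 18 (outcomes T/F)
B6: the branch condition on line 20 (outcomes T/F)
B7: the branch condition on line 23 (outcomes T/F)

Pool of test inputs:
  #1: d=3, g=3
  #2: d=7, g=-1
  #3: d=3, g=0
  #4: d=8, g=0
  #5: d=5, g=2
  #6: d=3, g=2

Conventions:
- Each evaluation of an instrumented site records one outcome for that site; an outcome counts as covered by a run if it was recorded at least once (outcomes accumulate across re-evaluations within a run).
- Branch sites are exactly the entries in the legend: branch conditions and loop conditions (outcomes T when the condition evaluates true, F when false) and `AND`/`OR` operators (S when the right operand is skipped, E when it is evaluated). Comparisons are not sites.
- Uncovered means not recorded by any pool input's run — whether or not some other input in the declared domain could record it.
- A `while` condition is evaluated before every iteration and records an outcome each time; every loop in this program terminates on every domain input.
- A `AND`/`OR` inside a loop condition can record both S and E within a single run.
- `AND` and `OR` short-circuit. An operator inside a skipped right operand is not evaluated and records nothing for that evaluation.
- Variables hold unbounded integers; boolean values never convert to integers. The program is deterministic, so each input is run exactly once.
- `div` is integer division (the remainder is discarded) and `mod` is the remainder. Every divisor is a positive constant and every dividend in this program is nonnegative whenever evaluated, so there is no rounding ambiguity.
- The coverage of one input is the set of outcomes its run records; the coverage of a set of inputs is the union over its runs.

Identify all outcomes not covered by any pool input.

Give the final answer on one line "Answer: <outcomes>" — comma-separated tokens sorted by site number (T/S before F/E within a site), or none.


input #1 (d=3, g=3): events B1->T, B2->T, B2->T, B2->T, B2->T, B2->T, B2->T, B2->T, B2->T, B2->T, B2->F, B4->E, B3->F, B5->T; covers B1=T, B2=T, B2=F, B3=F, B4=E, B5=T
input #2 (d=7, g=-1): events B1->T, B2->T, B2->T, B2->T, B2->T, B2->T, B2->T, B2->T, B2->T, B2->T, B2->T, B2->T, B2->T, B2->T, ...; covers B1=T, B2=T, B2=F, B3=F, B4=E, B5=F, B6=T
input #3 (d=3, g=0): events B1->T, B2->T, B2->T, B2->T, B2->T, B2->T, B2->T, B2->T, B2->T, B2->T, B2->F, B4->E, B3->F, B5->T; covers B1=T, B2=T, B2=F, B3=F, B4=E, B5=T
input #4 (d=8, g=0): events B1->F, B2->T, B2->T, B2->T, B2->T, B2->T, B2->T, B2->T, B2->T, B2->T, B2->T, B2->T, B2->T, B2->T, ...; covers B1=F, B2=T, B2=F, B3=T, B3=F, B4=S, B4=E, B5=F, B6=T
input #5 (d=5, g=2): events B1->T, B2->T, B2->T, B2->T, B2->F, B4->E, B3->F, B5->F, B6->T; covers B1=T, B2=T, B2=F, B3=F, B4=E, B5=F, B6=T
input #6 (d=3, g=2): events B1->T, B2->T, B2->T, B2->T, B2->T, B2->T, B2->T, B2->T, B2->T, B2->T, B2->F, B4->E, B3->F, B5->T; covers B1=T, B2=T, B2=F, B3=F, B4=E, B5=T
union over the pool: B1=T, B1=F, B2=T, B2=F, B3=T, B3=F, B4=S, B4=E, B5=T, B5=F, B6=T
uncovered (3 of 14): B6=F, B7=T, B7=F
Answer: B6=F, B7=T, B7=F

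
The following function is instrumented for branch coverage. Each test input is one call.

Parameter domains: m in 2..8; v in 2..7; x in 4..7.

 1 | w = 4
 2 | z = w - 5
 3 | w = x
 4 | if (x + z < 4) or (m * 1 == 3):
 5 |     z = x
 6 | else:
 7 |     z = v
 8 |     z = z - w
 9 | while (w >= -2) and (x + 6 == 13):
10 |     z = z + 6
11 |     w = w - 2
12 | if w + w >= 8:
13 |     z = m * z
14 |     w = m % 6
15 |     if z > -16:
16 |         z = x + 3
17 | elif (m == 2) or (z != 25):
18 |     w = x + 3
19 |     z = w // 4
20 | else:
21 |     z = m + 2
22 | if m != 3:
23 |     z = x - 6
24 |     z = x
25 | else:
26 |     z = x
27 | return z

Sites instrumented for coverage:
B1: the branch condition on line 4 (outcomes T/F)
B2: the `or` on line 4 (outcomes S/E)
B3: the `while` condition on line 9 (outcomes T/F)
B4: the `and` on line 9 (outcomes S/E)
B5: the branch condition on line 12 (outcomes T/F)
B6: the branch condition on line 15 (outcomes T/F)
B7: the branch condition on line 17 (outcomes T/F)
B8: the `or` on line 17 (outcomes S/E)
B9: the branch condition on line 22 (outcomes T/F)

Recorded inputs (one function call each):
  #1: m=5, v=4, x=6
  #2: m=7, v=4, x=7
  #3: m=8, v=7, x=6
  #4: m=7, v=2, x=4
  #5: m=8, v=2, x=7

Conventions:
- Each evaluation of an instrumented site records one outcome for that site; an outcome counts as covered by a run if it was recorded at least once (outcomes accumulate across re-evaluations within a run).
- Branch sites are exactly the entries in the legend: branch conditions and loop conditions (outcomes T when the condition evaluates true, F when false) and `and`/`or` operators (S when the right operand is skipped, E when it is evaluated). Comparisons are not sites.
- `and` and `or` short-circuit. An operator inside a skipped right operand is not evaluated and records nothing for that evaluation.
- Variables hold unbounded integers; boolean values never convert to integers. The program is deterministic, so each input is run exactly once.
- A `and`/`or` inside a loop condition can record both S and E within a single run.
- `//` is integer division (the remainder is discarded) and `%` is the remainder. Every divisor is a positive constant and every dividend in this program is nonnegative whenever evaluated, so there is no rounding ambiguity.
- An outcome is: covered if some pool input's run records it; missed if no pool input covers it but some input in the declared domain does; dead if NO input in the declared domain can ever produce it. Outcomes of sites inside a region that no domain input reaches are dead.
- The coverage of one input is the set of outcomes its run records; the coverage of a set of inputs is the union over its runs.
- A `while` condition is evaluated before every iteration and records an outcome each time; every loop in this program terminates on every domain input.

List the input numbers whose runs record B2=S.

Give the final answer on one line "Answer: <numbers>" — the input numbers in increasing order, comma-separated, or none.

input #1 (m=5, v=4, x=6): does not produce B2=S
input #2 (m=7, v=4, x=7): does not produce B2=S
input #3 (m=8, v=7, x=6): does not produce B2=S
input #4 (m=7, v=2, x=4): produces B2=S
input #5 (m=8, v=2, x=7): does not produce B2=S

Answer: 4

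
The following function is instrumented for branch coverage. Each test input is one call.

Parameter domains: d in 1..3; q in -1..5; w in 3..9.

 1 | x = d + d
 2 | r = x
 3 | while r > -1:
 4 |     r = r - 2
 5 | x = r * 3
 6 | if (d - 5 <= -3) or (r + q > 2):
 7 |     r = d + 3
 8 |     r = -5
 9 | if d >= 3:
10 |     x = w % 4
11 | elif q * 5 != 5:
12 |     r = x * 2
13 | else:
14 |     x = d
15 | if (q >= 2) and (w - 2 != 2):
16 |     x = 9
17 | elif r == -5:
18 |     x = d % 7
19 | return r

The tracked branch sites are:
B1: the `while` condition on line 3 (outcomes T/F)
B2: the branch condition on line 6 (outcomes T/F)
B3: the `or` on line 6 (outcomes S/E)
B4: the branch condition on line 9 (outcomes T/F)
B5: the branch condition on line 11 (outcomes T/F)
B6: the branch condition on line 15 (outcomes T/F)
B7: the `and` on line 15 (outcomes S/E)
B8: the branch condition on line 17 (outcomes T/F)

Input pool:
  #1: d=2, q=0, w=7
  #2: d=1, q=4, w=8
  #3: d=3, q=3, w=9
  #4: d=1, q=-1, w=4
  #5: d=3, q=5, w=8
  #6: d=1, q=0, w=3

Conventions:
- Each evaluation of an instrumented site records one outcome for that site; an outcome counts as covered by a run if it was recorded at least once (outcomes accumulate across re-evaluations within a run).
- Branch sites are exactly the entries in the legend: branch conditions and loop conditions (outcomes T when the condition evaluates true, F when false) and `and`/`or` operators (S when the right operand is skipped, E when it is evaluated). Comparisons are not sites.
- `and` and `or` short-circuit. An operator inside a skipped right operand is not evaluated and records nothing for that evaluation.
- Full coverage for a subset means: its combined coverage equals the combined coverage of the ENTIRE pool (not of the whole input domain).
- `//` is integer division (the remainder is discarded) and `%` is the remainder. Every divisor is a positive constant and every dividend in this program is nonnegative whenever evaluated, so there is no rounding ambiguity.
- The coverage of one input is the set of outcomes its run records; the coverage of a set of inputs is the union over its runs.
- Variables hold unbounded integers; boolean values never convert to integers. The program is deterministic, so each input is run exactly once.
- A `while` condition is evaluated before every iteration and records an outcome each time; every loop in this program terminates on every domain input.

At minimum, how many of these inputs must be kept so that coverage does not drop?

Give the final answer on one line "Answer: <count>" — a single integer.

input #1, d=2, q=0, w=7: events B1->T, B1->T, B1->T, B1->F, B3->S, B2->T, B4->F, B5->T, B7->S, B6->F, B8->F; outcomes B1=T, B1=F, B2=T, B3=S, B4=F, B5=T, B6=F, B7=S, B8=F
input #2, d=1, q=4, w=8: events B1->T, B1->T, B1->F, B3->S, B2->T, B4->F, B5->T, B7->E, B6->T; outcomes B1=T, B1=F, B2=T, B3=S, B4=F, B5=T, B6=T, B7=E
input #3, d=3, q=3, w=9: events B1->T, B1->T, B1->T, B1->T, B1->F, B3->E, B2->F, B4->T, B7->E, B6->T; outcomes B1=T, B1=F, B2=F, B3=E, B4=T, B6=T, B7=E
input #4, d=1, q=-1, w=4: events B1->T, B1->T, B1->F, B3->S, B2->T, B4->F, B5->T, B7->S, B6->F, B8->F; outcomes B1=T, B1=F, B2=T, B3=S, B4=F, B5=T, B6=F, B7=S, B8=F
input #5, d=3, q=5, w=8: events B1->T, B1->T, B1->T, B1->T, B1->F, B3->E, B2->T, B4->T, B7->E, B6->T; outcomes B1=T, B1=F, B2=T, B3=E, B4=T, B6=T, B7=E
input #6, d=1, q=0, w=3: events B1->T, B1->T, B1->F, B3->S, B2->T, B4->F, B5->T, B7->S, B6->F, B8->F; outcomes B1=T, B1=F, B2=T, B3=S, B4=F, B5=T, B6=F, B7=S, B8=F
together the pool reaches 14 outcomes: B1=T, B1=F, B2=T, B2=F, B3=S, B3=E, B4=T, B4=F, B5=T, B6=T, B6=F, B7=S, B7=E, B8=F
every size-1 subset falls short of the 14 outcomes (best: 9/14)
at size 2, {1, 3} reaches all 14 outcomes; every lexicographically earlier size-2 subset fails

Answer: 2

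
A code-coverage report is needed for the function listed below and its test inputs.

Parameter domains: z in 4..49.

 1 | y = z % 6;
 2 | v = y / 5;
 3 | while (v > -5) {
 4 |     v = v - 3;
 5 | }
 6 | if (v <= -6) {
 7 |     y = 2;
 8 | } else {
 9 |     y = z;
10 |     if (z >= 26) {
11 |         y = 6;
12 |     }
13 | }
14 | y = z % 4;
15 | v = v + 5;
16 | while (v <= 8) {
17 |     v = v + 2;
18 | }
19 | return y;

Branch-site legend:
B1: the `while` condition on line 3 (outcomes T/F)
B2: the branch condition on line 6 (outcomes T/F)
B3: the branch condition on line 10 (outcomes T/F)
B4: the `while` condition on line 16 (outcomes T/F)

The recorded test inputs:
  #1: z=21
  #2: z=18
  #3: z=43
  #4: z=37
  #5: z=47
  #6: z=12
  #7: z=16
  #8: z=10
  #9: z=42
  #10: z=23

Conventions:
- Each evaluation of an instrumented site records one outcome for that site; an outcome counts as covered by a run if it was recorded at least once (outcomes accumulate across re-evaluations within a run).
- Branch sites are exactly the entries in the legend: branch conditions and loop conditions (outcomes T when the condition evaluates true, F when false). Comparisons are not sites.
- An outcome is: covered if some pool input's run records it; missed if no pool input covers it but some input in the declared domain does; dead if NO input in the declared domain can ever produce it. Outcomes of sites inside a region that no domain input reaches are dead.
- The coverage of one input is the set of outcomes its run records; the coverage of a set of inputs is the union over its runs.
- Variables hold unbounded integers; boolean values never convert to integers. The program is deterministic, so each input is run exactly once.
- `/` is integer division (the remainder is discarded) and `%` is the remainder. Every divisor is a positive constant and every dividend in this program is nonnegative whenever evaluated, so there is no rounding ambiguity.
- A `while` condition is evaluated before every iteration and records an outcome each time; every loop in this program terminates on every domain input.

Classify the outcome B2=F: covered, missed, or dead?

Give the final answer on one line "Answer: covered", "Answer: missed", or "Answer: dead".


B2=F is recorded by pool input(s) 5, 10 -> covered
Answer: covered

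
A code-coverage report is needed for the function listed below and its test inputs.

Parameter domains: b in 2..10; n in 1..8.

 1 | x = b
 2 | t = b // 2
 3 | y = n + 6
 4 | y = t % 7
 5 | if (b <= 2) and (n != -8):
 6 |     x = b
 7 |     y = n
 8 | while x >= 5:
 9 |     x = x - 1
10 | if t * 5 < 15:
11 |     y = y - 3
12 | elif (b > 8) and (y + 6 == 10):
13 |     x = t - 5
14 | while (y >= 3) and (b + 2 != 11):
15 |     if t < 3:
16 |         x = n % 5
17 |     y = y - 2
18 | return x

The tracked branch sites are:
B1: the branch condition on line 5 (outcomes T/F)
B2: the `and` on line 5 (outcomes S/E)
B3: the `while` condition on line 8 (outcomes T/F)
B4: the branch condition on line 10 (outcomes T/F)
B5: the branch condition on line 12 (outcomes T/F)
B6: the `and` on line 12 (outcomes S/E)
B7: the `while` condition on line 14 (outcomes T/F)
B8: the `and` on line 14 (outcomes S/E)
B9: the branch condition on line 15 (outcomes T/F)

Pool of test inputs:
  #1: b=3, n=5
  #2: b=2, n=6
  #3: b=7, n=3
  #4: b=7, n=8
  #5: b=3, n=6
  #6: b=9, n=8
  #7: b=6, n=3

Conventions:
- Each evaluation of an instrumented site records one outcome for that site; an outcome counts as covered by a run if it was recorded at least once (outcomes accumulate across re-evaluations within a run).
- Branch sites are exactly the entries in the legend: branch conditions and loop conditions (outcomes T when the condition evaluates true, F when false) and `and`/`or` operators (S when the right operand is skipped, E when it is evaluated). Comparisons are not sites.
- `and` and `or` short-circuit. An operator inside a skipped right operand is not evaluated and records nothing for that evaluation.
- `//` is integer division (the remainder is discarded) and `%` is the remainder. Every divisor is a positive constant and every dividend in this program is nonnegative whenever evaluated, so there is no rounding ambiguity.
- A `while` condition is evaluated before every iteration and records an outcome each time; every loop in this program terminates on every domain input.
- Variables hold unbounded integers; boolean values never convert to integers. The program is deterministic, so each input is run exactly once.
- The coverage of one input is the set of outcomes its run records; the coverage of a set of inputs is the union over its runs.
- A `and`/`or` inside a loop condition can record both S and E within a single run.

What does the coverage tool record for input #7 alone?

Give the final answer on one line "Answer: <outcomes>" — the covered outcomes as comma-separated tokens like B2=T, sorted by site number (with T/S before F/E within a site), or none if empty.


Event log for input #7 (b=6, n=3):
  B2->S, B1->F, B3->T, B3->T, B3->F, B4->F, B6->S, B5->F, B8->E, B7->T
  B9->F, B8->S, B7->F
distinct outcomes covered: B1=F, B2=S, B3=T, B3=F, B4=F, B5=F, B6=S, B7=T, B7=F, B8=S, B8=E, B9=F
Answer: B1=F, B2=S, B3=T, B3=F, B4=F, B5=F, B6=S, B7=T, B7=F, B8=S, B8=E, B9=F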